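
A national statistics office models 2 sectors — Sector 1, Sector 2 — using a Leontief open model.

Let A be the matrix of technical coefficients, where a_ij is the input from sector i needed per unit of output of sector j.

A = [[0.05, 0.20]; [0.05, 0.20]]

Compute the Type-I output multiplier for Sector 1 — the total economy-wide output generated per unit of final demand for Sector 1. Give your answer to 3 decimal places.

m_1 = 1.133

I − A =
  [   0.95    -0.20]
  [  -0.05     0.80]
det(I−A) = (0.95)(0.80) − (-0.20)(-0.05) = 0.7500
adj(I−A) = [[0.80, 0.20], [0.05, 0.95]]
(I − A)⁻¹ = adj(I−A) / det(I−A) ≈
  [   1.0667     0.2667]
  [   0.0667     1.2667]
The output multiplier for sector j is the column-j sum of the Leontief inverse (I − A)⁻¹ = adj(I−A) / det(I−A).
Column 1 of adj(I−A): (0.80, 0.05); det(I−A) = 0.7500.
m_1 = (0.80 + 0.05) / 0.7500 = 0.85 / 0.7500 ≈ 1.133.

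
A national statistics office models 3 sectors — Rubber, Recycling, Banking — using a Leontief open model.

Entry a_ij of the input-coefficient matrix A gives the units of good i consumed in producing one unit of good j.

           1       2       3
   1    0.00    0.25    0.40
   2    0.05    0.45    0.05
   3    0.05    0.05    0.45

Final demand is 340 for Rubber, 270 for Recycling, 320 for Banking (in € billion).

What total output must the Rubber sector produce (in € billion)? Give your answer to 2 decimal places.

I − A =
  [   1.00    -0.25    -0.40]
  [  -0.05     0.55    -0.05]
  [  -0.05    -0.05     0.55]
Cofactors of I−A, C_ij = (−1)^(i+j)·(minor ij) (rows/columns in the sector order above):
  C_11 = (0.55)(0.55) − (-0.05)(-0.05) = 0.3000
  C_12 = −[(-0.05)(0.55) − (-0.05)(-0.05)] = 0.0300
  C_13 = (-0.05)(-0.05) − (0.55)(-0.05) = 0.0300
  C_21 = −[(-0.25)(0.55) − (-0.40)(-0.05)] = 0.1575
  C_22 = (1.00)(0.55) − (-0.40)(-0.05) = 0.5300
  C_23 = −[(1.00)(-0.05) − (-0.25)(-0.05)] = 0.0625
  C_31 = (-0.25)(-0.05) − (-0.40)(0.55) = 0.2325
  C_32 = −[(1.00)(-0.05) − (-0.40)(-0.05)] = 0.0700
  C_33 = (1.00)(0.55) − (-0.25)(-0.05) = 0.5375
det(I−A) = Σ_j (I−A)_1j·C_1j = (1.00)(0.3000) + (-0.25)(0.0300) + (-0.40)(0.0300) = 0.2805
adj(I−A) = Cᵀ =
  [ 0.3000   0.1575   0.2325]
  [ 0.0300   0.5300   0.0700]
  [ 0.0300   0.0625   0.5375]
(I − A)⁻¹ = adj(I−A) / det(I−A) ≈
  [   1.0695     0.5615     0.8289]
  [   0.1070     1.8895     0.2496]
  [   0.1070     0.2228     1.9162]
x = (I − A)⁻¹ d = adj(I−A)·d / det(I−A), with det(I−A) = 0.2805:
  x_1 = (0.3000·340 + 0.1575·270 + 0.2325·320) / 0.2805 = 218.925 / 0.2805 ≈ 780.48
  x_2 = (0.0300·340 + 0.5300·270 + 0.0700·320) / 0.2805 = 175.70 / 0.2805 ≈ 626.38
  x_3 = (0.0300·340 + 0.0625·270 + 0.5375·320) / 0.2805 = 199.075 / 0.2805 ≈ 709.71

x_1 = 780.48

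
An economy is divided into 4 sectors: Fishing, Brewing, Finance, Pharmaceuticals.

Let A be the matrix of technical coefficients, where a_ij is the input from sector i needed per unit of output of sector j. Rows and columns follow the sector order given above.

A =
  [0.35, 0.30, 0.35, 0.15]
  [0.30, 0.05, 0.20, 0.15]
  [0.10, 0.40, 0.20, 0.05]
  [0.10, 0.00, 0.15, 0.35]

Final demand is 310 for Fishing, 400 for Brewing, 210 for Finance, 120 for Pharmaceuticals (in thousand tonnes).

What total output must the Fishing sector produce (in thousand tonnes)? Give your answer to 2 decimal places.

x_1 = 2035.12

I − A =
  [   0.65    -0.30    -0.35    -0.15]
  [  -0.30     0.95    -0.20    -0.15]
  [  -0.10    -0.40     0.80    -0.05]
  [  -0.10     0.00    -0.15     0.65]
Compute the cofactors C_ij = (−1)^(i+j)·(3×3 minor ij) of I−A; the adjugate is their transpose:
adj(I−A) = Cᵀ =
  [ 0.425875   0.253750   0.283250   0.178625]
  [ 0.182000   0.294375   0.176375   0.123500]
  [ 0.150500   0.184000   0.324125   0.102125]
  [ 0.100250   0.081500   0.118375   0.288750]
det(I−A) = Σ_j (I−A)_1j·C_1j = (0.65)(0.425875) + (-0.30)(0.182000) + (-0.35)(0.150500) + (-0.15)(0.100250) = 0.15450625
(I − A)⁻¹ = adj(I−A) / det(I−A) ≈
  [   2.7564     1.6423     1.8333     1.1561]
  [   1.1779     1.9053     1.1415     0.7993]
  [   0.9741     1.1909     2.0978     0.6610]
  [   0.6488     0.5275     0.7662     1.8689]
x = (I − A)⁻¹ d = adj(I−A)·d / det(I−A), with det(I−A) = 0.15450625:
  x_1 = (0.425875·310 + 0.253750·400 + 0.283250·210 + 0.178625·120) / 0.15450625 = 314.43875 / 0.15450625 ≈ 2035.12
  x_2 = (0.182000·310 + 0.294375·400 + 0.176375·210 + 0.123500·120) / 0.15450625 = 226.02875 / 0.15450625 ≈ 1462.91
  x_3 = (0.150500·310 + 0.184000·400 + 0.324125·210 + 0.102125·120) / 0.15450625 = 200.57625 / 0.15450625 ≈ 1298.18
  x_4 = (0.100250·310 + 0.081500·400 + 0.118375·210 + 0.288750·120) / 0.15450625 = 123.18625 / 0.15450625 ≈ 797.29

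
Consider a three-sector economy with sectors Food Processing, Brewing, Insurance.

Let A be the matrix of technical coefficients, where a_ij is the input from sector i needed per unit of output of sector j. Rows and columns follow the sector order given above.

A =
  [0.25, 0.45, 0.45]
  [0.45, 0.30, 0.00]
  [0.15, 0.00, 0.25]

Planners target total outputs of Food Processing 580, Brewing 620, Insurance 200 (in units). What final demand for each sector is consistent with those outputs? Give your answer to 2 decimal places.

I − A =
  [   0.75    -0.45    -0.45]
  [  -0.45     0.70     0.00]
  [  -0.15     0.00     0.75]
d = (I − A) x:
  d_1 = (+0.75)·580 + (-0.45)·620 + (-0.45)·200 = 66.00
  d_2 = (-0.45)·580 + (+0.70)·620 + (+0.00)·200 = 173.00
  d_3 = (-0.15)·580 + (+0.00)·620 + (+0.75)·200 = 63.00

d_1 = 66.00, d_2 = 173.00, d_3 = 63.00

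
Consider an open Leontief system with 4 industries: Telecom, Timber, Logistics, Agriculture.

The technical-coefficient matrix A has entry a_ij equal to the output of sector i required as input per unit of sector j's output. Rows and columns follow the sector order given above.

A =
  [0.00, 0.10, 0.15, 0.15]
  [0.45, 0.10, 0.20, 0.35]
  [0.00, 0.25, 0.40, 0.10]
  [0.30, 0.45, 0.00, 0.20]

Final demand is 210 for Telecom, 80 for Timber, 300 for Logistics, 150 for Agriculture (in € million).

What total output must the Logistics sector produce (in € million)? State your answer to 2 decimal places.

x_3 = 1102.94

I − A =
  [   1.00    -0.10    -0.15    -0.15]
  [  -0.45     0.90    -0.20    -0.35]
  [   0.00    -0.25     0.60    -0.10]
  [  -0.30    -0.45     0.00     0.80]
Compute the cofactors C_ij = (−1)^(i+j)·(3×3 minor ij) of I−A; the adjugate is their transpose:
adj(I−A) = Cᵀ =
  [ 0.288500   0.125250   0.113875   0.123125]
  [ 0.285000   0.448500   0.220750   0.277250]
  [ 0.163500   0.236750   0.445125   0.189875]
  [ 0.268500   0.299250   0.166875   0.446125]
det(I−A) = Σ_j (I−A)_1j·C_1j = (1.00)(0.288500) + (-0.10)(0.285000) + (-0.15)(0.163500) + (-0.15)(0.268500) = 0.1952
(I − A)⁻¹ = adj(I−A) / det(I−A) ≈
  [   1.4780     0.6416     0.5834     0.6308]
  [   1.4600     2.2976     1.1309     1.4203]
  [   0.8376     1.2129     2.2804     0.9727]
  [   1.3755     1.5330     0.8549     2.2855]
x = (I − A)⁻¹ d = adj(I−A)·d / det(I−A), with det(I−A) = 0.1952:
  x_1 = (0.288500·210 + 0.125250·80 + 0.113875·300 + 0.123125·150) / 0.1952 = 123.23625 / 0.1952 ≈ 631.33
  x_2 = (0.285000·210 + 0.448500·80 + 0.220750·300 + 0.277250·150) / 0.1952 = 203.5425 / 0.1952 ≈ 1042.74
  x_3 = (0.163500·210 + 0.236750·80 + 0.445125·300 + 0.189875·150) / 0.1952 = 215.29375 / 0.1952 ≈ 1102.94
  x_4 = (0.268500·210 + 0.299250·80 + 0.166875·300 + 0.446125·150) / 0.1952 = 197.30625 / 0.1952 ≈ 1010.79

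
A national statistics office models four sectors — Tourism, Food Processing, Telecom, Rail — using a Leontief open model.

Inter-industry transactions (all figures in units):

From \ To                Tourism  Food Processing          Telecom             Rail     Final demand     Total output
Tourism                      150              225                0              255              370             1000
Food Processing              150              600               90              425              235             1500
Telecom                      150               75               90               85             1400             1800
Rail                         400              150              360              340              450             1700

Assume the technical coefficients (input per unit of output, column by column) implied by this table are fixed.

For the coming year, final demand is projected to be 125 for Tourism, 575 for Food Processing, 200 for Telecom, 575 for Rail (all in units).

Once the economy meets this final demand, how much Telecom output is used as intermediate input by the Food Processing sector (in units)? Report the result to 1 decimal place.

Technical coefficients a_ij = z_ij / X_j:
  a_11 = 150/1000 = 0.15, a_21 = 150/1000 = 0.15, a_31 = 150/1000 = 0.15, a_41 = 400/1000 = 0.40
  a_12 = 225/1500 = 0.15, a_22 = 600/1500 = 0.40, a_32 = 75/1500 = 0.05, a_42 = 150/1500 = 0.10
  a_13 = 0/1800 = 0.00, a_23 = 90/1800 = 0.05, a_33 = 90/1800 = 0.05, a_43 = 360/1800 = 0.20
  a_14 = 255/1700 = 0.15, a_24 = 425/1700 = 0.25, a_34 = 85/1700 = 0.05, a_44 = 340/1700 = 0.20
I − A =
  [   0.85    -0.15     0.00    -0.15]
  [  -0.15     0.60    -0.05    -0.25]
  [  -0.15    -0.05     0.95    -0.05]
  [  -0.40    -0.10    -0.20     0.80]
Compute the cofactors C_ij = (−1)^(i+j)·(3×3 minor ij) of I−A; the adjugate is their transpose:
adj(I−A) = Cᵀ =
  [ 0.421500   0.128250   0.032250   0.121125]
  [ 0.222000   0.576000   0.078000   0.226500]
  [ 0.092000   0.058500   0.315500   0.055250]
  [ 0.261500   0.150750   0.104750   0.459875]
det(I−A) = Σ_j (I−A)_1j·C_1j = (0.85)(0.421500) + (-0.15)(0.222000) + (0.00)(0.092000) + (-0.15)(0.261500) = 0.28575
(I − A)⁻¹ = adj(I−A) / det(I−A) ≈
  [   1.4751     0.4488     0.1129     0.4239]
  [   0.7769     2.0157     0.2730     0.7927]
  [   0.3220     0.2047     1.1041     0.1934]
  [   0.9151     0.5276     0.3666     1.6094]
First solve x = (I − A)⁻¹ d = adj(I−A)·d / det(I−A); in particular x_2 = (0.222000·125 + 0.576000·575 + 0.078000·200 + 0.226500·575) / 0.28575 = 504.7875 / 0.28575 ≈ 1766.535.
Intermediate flow from 3 to 2: z_32 = a_32 · x_2 = 0.05 × 504.7875 / 0.28575 = 25.239375 / 0.28575 ≈ 88.3.

z_32 = 88.3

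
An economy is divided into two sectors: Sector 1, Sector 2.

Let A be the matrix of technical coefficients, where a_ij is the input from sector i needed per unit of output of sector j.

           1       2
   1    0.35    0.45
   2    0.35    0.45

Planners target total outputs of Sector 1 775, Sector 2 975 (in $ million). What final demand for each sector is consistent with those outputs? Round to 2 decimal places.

d_1 = 65.00, d_2 = 265.00

I − A =
  [   0.65    -0.45]
  [  -0.35     0.55]
d = (I − A) x:
  d_1 = (+0.65)·775 + (-0.45)·975 = 65.00
  d_2 = (-0.35)·775 + (+0.55)·975 = 265.00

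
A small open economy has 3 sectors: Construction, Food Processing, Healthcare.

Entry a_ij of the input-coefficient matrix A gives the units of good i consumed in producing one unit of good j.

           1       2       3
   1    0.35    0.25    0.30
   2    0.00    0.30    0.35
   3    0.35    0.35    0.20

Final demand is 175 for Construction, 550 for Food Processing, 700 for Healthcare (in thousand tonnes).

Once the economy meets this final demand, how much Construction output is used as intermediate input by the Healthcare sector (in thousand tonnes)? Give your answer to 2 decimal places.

z_13 = 889.81

I − A =
  [   0.65    -0.25    -0.30]
  [   0.00     0.70    -0.35]
  [  -0.35    -0.35     0.80]
Cofactors of I−A, C_ij = (−1)^(i+j)·(minor ij) (rows/columns in the sector order above):
  C_11 = (0.70)(0.80) − (-0.35)(-0.35) = 0.4375
  C_12 = −[(0.00)(0.80) − (-0.35)(-0.35)] = 0.1225
  C_13 = (0.00)(-0.35) − (0.70)(-0.35) = 0.2450
  C_21 = −[(-0.25)(0.80) − (-0.30)(-0.35)] = 0.3050
  C_22 = (0.65)(0.80) − (-0.30)(-0.35) = 0.4150
  C_23 = −[(0.65)(-0.35) − (-0.25)(-0.35)] = 0.3150
  C_31 = (-0.25)(-0.35) − (-0.30)(0.70) = 0.2975
  C_32 = −[(0.65)(-0.35) − (-0.30)(0.00)] = 0.2275
  C_33 = (0.65)(0.70) − (-0.25)(0.00) = 0.4550
det(I−A) = Σ_j (I−A)_1j·C_1j = (0.65)(0.4375) + (-0.25)(0.1225) + (-0.30)(0.2450) = 0.18025
adj(I−A) = Cᵀ =
  [ 0.4375   0.3050   0.2975]
  [ 0.1225   0.4150   0.2275]
  [ 0.2450   0.3150   0.4550]
(I − A)⁻¹ = adj(I−A) / det(I−A) ≈
  [   2.4272     1.6921     1.6505]
  [   0.6796     2.3024     1.2621]
  [   1.3592     1.7476     2.5243]
First solve x = (I − A)⁻¹ d = adj(I−A)·d / det(I−A); in particular x_3 = (0.2450·175 + 0.3150·550 + 0.4550·700) / 0.18025 = 534.625 / 0.18025 ≈ 2966.0194.
Intermediate flow from 1 to 3: z_13 = a_13 · x_3 = 0.30 × 534.625 / 0.18025 = 160.3875 / 0.18025 ≈ 889.81.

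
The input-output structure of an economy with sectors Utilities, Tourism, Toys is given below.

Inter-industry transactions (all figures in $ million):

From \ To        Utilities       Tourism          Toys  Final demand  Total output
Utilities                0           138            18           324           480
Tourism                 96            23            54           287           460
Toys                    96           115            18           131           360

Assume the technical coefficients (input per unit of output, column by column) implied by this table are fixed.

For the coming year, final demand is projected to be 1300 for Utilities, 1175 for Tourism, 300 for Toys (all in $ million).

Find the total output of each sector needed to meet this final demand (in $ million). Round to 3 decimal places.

Technical coefficients a_ij = z_ij / X_j:
  a_11 = 0/480 = 0.00, a_21 = 96/480 = 0.20, a_31 = 96/480 = 0.20
  a_12 = 138/460 = 0.30, a_22 = 23/460 = 0.05, a_32 = 115/460 = 0.25
  a_13 = 18/360 = 0.05, a_23 = 54/360 = 0.15, a_33 = 18/360 = 0.05
I − A =
  [   1.00    -0.30    -0.05]
  [  -0.20     0.95    -0.15]
  [  -0.20    -0.25     0.95]
Cofactors of I−A, C_ij = (−1)^(i+j)·(minor ij) (rows/columns in the sector order above):
  C_11 = (0.95)(0.95) − (-0.15)(-0.25) = 0.8650
  C_12 = −[(-0.20)(0.95) − (-0.15)(-0.20)] = 0.2200
  C_13 = (-0.20)(-0.25) − (0.95)(-0.20) = 0.2400
  C_21 = −[(-0.30)(0.95) − (-0.05)(-0.25)] = 0.2975
  C_22 = (1.00)(0.95) − (-0.05)(-0.20) = 0.9400
  C_23 = −[(1.00)(-0.25) − (-0.30)(-0.20)] = 0.3100
  C_31 = (-0.30)(-0.15) − (-0.05)(0.95) = 0.0925
  C_32 = −[(1.00)(-0.15) − (-0.05)(-0.20)] = 0.1600
  C_33 = (1.00)(0.95) − (-0.30)(-0.20) = 0.8900
det(I−A) = Σ_j (I−A)_1j·C_1j = (1.00)(0.8650) + (-0.30)(0.2200) + (-0.05)(0.2400) = 0.7870
adj(I−A) = Cᵀ =
  [ 0.8650   0.2975   0.0925]
  [ 0.2200   0.9400   0.1600]
  [ 0.2400   0.3100   0.8900]
(I − A)⁻¹ = adj(I−A) / det(I−A) ≈
  [   1.0991     0.3780     0.1175]
  [   0.2795     1.1944     0.2033]
  [   0.3050     0.3939     1.1309]
x = (I − A)⁻¹ d = adj(I−A)·d / det(I−A), with det(I−A) = 0.7870:
  x_1 = (0.8650·1300 + 0.2975·1175 + 0.0925·300) / 0.7870 = 1501.8125 / 0.7870 ≈ 1908.275
  x_2 = (0.2200·1300 + 0.9400·1175 + 0.1600·300) / 0.7870 = 1438.50 / 0.7870 ≈ 1827.827
  x_3 = (0.2400·1300 + 0.3100·1175 + 0.8900·300) / 0.7870 = 943.25 / 0.7870 ≈ 1198.539

x_1 = 1908.275, x_2 = 1827.827, x_3 = 1198.539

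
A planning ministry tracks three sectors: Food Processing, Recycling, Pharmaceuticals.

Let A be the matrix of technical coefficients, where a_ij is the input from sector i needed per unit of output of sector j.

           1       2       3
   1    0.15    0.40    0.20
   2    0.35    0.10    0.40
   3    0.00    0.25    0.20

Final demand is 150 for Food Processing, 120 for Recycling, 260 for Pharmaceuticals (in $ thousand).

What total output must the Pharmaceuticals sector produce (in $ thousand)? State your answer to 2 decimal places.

x_3 = 505.97

I − A =
  [   0.85    -0.40    -0.20]
  [  -0.35     0.90    -0.40]
  [   0.00    -0.25     0.80]
Cofactors of I−A, C_ij = (−1)^(i+j)·(minor ij) (rows/columns in the sector order above):
  C_11 = (0.90)(0.80) − (-0.40)(-0.25) = 0.6200
  C_12 = −[(-0.35)(0.80) − (-0.40)(0.00)] = 0.2800
  C_13 = (-0.35)(-0.25) − (0.90)(0.00) = 0.0875
  C_21 = −[(-0.40)(0.80) − (-0.20)(-0.25)] = 0.3700
  C_22 = (0.85)(0.80) − (-0.20)(0.00) = 0.6800
  C_23 = −[(0.85)(-0.25) − (-0.40)(0.00)] = 0.2125
  C_31 = (-0.40)(-0.40) − (-0.20)(0.90) = 0.3400
  C_32 = −[(0.85)(-0.40) − (-0.20)(-0.35)] = 0.4100
  C_33 = (0.85)(0.90) − (-0.40)(-0.35) = 0.6250
det(I−A) = Σ_j (I−A)_1j·C_1j = (0.85)(0.6200) + (-0.40)(0.2800) + (-0.20)(0.0875) = 0.3975
adj(I−A) = Cᵀ =
  [ 0.6200   0.3700   0.3400]
  [ 0.2800   0.6800   0.4100]
  [ 0.0875   0.2125   0.6250]
(I − A)⁻¹ = adj(I−A) / det(I−A) ≈
  [   1.5597     0.9308     0.8553]
  [   0.7044     1.7107     1.0314]
  [   0.2201     0.5346     1.5723]
x = (I − A)⁻¹ d = adj(I−A)·d / det(I−A), with det(I−A) = 0.3975:
  x_1 = (0.6200·150 + 0.3700·120 + 0.3400·260) / 0.3975 = 225.80 / 0.3975 ≈ 568.05
  x_2 = (0.2800·150 + 0.6800·120 + 0.4100·260) / 0.3975 = 230.20 / 0.3975 ≈ 579.12
  x_3 = (0.0875·150 + 0.2125·120 + 0.6250·260) / 0.3975 = 201.125 / 0.3975 ≈ 505.97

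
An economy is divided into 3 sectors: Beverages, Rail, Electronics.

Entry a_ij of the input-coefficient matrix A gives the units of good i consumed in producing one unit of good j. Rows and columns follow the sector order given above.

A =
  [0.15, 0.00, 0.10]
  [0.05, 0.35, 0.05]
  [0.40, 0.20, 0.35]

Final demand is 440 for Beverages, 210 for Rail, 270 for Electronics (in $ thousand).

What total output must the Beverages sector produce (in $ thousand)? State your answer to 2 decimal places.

x_B = 628.04

I − A =
  [   0.85     0.00    -0.10]
  [  -0.05     0.65    -0.05]
  [  -0.40    -0.20     0.65]
Cofactors of I−A, C_ij = (−1)^(i+j)·(minor ij) (rows/columns in the sector order above):
  C_11 = (0.65)(0.65) − (-0.05)(-0.20) = 0.4125
  C_12 = −[(-0.05)(0.65) − (-0.05)(-0.40)] = 0.0525
  C_13 = (-0.05)(-0.20) − (0.65)(-0.40) = 0.2700
  C_21 = −[(0.00)(0.65) − (-0.10)(-0.20)] = 0.0200
  C_22 = (0.85)(0.65) − (-0.10)(-0.40) = 0.5125
  C_23 = −[(0.85)(-0.20) − (0.00)(-0.40)] = 0.1700
  C_31 = (0.00)(-0.05) − (-0.10)(0.65) = 0.0650
  C_32 = −[(0.85)(-0.05) − (-0.10)(-0.05)] = 0.0475
  C_33 = (0.85)(0.65) − (0.00)(-0.05) = 0.5525
det(I−A) = Σ_j (I−A)_1j·C_1j = (0.85)(0.4125) + (0.00)(0.0525) + (-0.10)(0.2700) = 0.323625
adj(I−A) = Cᵀ =
  [ 0.4125   0.0200   0.0650]
  [ 0.0525   0.5125   0.0475]
  [ 0.2700   0.1700   0.5525]
(I − A)⁻¹ = adj(I−A) / det(I−A) ≈
  [   1.2746     0.0618     0.2008]
  [   0.1622     1.5836     0.1468]
  [   0.8343     0.5253     1.7072]
x = (I − A)⁻¹ d = adj(I−A)·d / det(I−A), with det(I−A) = 0.323625:
  x_B = (0.4125·440 + 0.0200·210 + 0.0650·270) / 0.323625 = 203.25 / 0.323625 ≈ 628.04
  x_R = (0.0525·440 + 0.5125·210 + 0.0475·270) / 0.323625 = 143.55 / 0.323625 ≈ 443.57
  x_E = (0.2700·440 + 0.1700·210 + 0.5525·270) / 0.323625 = 303.675 / 0.323625 ≈ 938.35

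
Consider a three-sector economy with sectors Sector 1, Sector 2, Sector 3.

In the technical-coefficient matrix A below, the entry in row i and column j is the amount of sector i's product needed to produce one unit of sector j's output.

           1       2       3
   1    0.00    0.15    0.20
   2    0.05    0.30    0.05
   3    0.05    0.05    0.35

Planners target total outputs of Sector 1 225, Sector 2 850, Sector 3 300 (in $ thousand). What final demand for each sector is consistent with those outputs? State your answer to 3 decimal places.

d_1 = 37.500, d_2 = 568.750, d_3 = 141.250

I − A =
  [   1.00    -0.15    -0.20]
  [  -0.05     0.70    -0.05]
  [  -0.05    -0.05     0.65]
d = (I − A) x:
  d_1 = (+1.00)·225 + (-0.15)·850 + (-0.20)·300 = 37.500
  d_2 = (-0.05)·225 + (+0.70)·850 + (-0.05)·300 = 568.750
  d_3 = (-0.05)·225 + (-0.05)·850 + (+0.65)·300 = 141.250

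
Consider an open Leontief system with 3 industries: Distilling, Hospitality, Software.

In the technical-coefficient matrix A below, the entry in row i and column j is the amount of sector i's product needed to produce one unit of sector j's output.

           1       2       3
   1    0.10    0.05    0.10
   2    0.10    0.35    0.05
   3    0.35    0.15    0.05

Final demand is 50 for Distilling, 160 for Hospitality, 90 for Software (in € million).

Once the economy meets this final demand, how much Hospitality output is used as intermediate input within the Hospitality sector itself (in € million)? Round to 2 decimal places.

z_22 = 95.59

I − A =
  [   0.90    -0.05    -0.10]
  [  -0.10     0.65    -0.05]
  [  -0.35    -0.15     0.95]
Cofactors of I−A, C_ij = (−1)^(i+j)·(minor ij) (rows/columns in the sector order above):
  C_11 = (0.65)(0.95) − (-0.05)(-0.15) = 0.6100
  C_12 = −[(-0.10)(0.95) − (-0.05)(-0.35)] = 0.1125
  C_13 = (-0.10)(-0.15) − (0.65)(-0.35) = 0.2425
  C_21 = −[(-0.05)(0.95) − (-0.10)(-0.15)] = 0.0625
  C_22 = (0.90)(0.95) − (-0.10)(-0.35) = 0.8200
  C_23 = −[(0.90)(-0.15) − (-0.05)(-0.35)] = 0.1525
  C_31 = (-0.05)(-0.05) − (-0.10)(0.65) = 0.0675
  C_32 = −[(0.90)(-0.05) − (-0.10)(-0.10)] = 0.0550
  C_33 = (0.90)(0.65) − (-0.05)(-0.10) = 0.5800
det(I−A) = Σ_j (I−A)_1j·C_1j = (0.90)(0.6100) + (-0.05)(0.1125) + (-0.10)(0.2425) = 0.519125
adj(I−A) = Cᵀ =
  [ 0.6100   0.0625   0.0675]
  [ 0.1125   0.8200   0.0550]
  [ 0.2425   0.1525   0.5800]
(I − A)⁻¹ = adj(I−A) / det(I−A) ≈
  [   1.1751     0.1204     0.1300]
  [   0.2167     1.5796     0.1059]
  [   0.4671     0.2938     1.1173]
First solve x = (I − A)⁻¹ d = adj(I−A)·d / det(I−A); in particular x_2 = (0.1125·50 + 0.8200·160 + 0.0550·90) / 0.519125 = 141.775 / 0.519125 ≈ 273.1038.
Intermediate flow from 2 to 2: z_22 = a_22 · x_2 = 0.35 × 141.775 / 0.519125 = 49.62125 / 0.519125 ≈ 95.59.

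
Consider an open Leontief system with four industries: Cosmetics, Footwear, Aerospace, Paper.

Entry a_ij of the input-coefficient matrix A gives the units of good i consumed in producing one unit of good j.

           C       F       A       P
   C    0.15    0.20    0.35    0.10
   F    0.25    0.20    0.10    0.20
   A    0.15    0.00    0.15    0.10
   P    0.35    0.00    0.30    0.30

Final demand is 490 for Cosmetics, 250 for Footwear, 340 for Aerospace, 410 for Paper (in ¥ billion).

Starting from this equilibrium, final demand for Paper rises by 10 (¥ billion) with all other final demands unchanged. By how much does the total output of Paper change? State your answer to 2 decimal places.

Δx_P = 17.98

I − A =
  [   0.85    -0.20    -0.35    -0.10]
  [  -0.25     0.80    -0.10    -0.20]
  [  -0.15     0.00     0.85    -0.10]
  [  -0.35     0.00    -0.30     0.70]
Compute the cofactors C_ij = (−1)^(i+j)·(3×3 minor ij) of I−A; the adjugate is their transpose:
adj(I−A) = Cᵀ =
  [ 0.45200   0.11300   0.24600   0.13200]
  [ 0.22375   0.39700   0.20025   0.17400]
  [ 0.11200   0.02800   0.39900   0.08100]
  [ 0.27400   0.06850   0.29400   0.49050]
det(I−A) = Σ_j (I−A)_1j·C_1j = (0.85)(0.45200) + (-0.20)(0.22375) + (-0.35)(0.11200) + (-0.10)(0.27400) = 0.27285
(I − A)⁻¹ = adj(I−A) / det(I−A) ≈
  [   1.6566     0.4141     0.9016     0.4838]
  [   0.8200     1.4550     0.7339     0.6377]
  [   0.4105     0.1026     1.4623     0.2969]
  [   1.0042     0.2511     1.0775     1.7977]
Δx = (I − A)⁻¹ Δd with Δd having +10 in the Paper component and 0 elsewhere.
So Δx_P = L_PP · (+10), where L_PP = adj(I−A)_PP / det(I−A) = 0.49050 / 0.27285.
Δx_P = 0.49050 × (+10) / 0.27285 = 4.905 / 0.27285 ≈ 17.98.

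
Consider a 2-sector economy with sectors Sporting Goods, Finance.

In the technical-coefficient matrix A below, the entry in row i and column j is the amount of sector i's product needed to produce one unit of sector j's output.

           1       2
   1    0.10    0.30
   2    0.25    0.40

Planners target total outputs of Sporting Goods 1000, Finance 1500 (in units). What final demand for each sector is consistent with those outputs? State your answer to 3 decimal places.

d_1 = 450.000, d_2 = 650.000

I − A =
  [   0.90    -0.30]
  [  -0.25     0.60]
d = (I − A) x:
  d_1 = (+0.90)·1000 + (-0.30)·1500 = 450.000
  d_2 = (-0.25)·1000 + (+0.60)·1500 = 650.000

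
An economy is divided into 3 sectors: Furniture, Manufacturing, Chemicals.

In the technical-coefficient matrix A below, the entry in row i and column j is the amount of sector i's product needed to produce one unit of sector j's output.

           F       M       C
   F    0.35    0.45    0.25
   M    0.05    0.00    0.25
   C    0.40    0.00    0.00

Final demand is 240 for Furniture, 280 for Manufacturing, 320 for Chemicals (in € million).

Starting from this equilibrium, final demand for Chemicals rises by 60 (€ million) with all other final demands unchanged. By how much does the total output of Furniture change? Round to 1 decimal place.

Δx_F = 45.1

I − A =
  [   0.65    -0.45    -0.25]
  [  -0.05     1.00    -0.25]
  [  -0.40     0.00     1.00]
Cofactors of I−A, C_ij = (−1)^(i+j)·(minor ij) (rows/columns in the sector order above):
  C_11 = (1.00)(1.00) − (-0.25)(0.00) = 1.0000
  C_12 = −[(-0.05)(1.00) − (-0.25)(-0.40)] = 0.1500
  C_13 = (-0.05)(0.00) − (1.00)(-0.40) = 0.4000
  C_21 = −[(-0.45)(1.00) − (-0.25)(0.00)] = 0.4500
  C_22 = (0.65)(1.00) − (-0.25)(-0.40) = 0.5500
  C_23 = −[(0.65)(0.00) − (-0.45)(-0.40)] = 0.1800
  C_31 = (-0.45)(-0.25) − (-0.25)(1.00) = 0.3625
  C_32 = −[(0.65)(-0.25) − (-0.25)(-0.05)] = 0.1750
  C_33 = (0.65)(1.00) − (-0.45)(-0.05) = 0.6275
det(I−A) = Σ_j (I−A)_1j·C_1j = (0.65)(1.0000) + (-0.45)(0.1500) + (-0.25)(0.4000) = 0.4825
adj(I−A) = Cᵀ =
  [ 1.0000   0.4500   0.3625]
  [ 0.1500   0.5500   0.1750]
  [ 0.4000   0.1800   0.6275]
(I − A)⁻¹ = adj(I−A) / det(I−A) ≈
  [   2.0725     0.9326     0.7513]
  [   0.3109     1.1399     0.3627]
  [   0.8290     0.3731     1.3005]
Δx = (I − A)⁻¹ Δd with Δd having +60 in the Chemicals component and 0 elsewhere.
So Δx_F = L_FC · (+60), where L_FC = adj(I−A)_FC / det(I−A) = 0.3625 / 0.4825.
Δx_F = 0.3625 × (+60) / 0.4825 = 21.75 / 0.4825 ≈ 45.1.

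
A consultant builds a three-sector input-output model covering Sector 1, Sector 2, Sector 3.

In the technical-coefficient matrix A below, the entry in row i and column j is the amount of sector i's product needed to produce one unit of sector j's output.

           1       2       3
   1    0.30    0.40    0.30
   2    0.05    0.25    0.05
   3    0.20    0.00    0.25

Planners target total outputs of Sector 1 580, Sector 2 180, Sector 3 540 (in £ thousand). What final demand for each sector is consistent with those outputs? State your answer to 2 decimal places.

I − A =
  [   0.70    -0.40    -0.30]
  [  -0.05     0.75    -0.05]
  [  -0.20     0.00     0.75]
d = (I − A) x:
  d_1 = (+0.70)·580 + (-0.40)·180 + (-0.30)·540 = 172.00
  d_2 = (-0.05)·580 + (+0.75)·180 + (-0.05)·540 = 79.00
  d_3 = (-0.20)·580 + (+0.00)·180 + (+0.75)·540 = 289.00

d_1 = 172.00, d_2 = 79.00, d_3 = 289.00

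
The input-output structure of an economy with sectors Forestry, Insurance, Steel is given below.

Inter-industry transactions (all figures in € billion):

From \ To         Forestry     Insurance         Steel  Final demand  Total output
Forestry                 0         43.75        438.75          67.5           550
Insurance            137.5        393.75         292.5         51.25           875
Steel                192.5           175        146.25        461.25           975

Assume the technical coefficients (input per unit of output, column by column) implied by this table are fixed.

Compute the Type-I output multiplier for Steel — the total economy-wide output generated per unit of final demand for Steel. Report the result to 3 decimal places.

Technical coefficients a_ij = z_ij / X_j:
  a_FF = 0/550 = 0.00, a_IF = 137.5/550 = 0.25, a_SF = 192.5/550 = 0.35
  a_FI = 43.75/875 = 0.05, a_II = 393.75/875 = 0.45, a_SI = 175/875 = 0.20
  a_FS = 438.75/975 = 0.45, a_IS = 292.5/975 = 0.30, a_SS = 146.25/975 = 0.15
I − A =
  [   1.00    -0.05    -0.45]
  [  -0.25     0.55    -0.30]
  [  -0.35    -0.20     0.85]
Cofactors of I−A, C_ij = (−1)^(i+j)·(minor ij) (rows/columns in the sector order above):
  C_11 = (0.55)(0.85) − (-0.30)(-0.20) = 0.4075
  C_12 = −[(-0.25)(0.85) − (-0.30)(-0.35)] = 0.3175
  C_13 = (-0.25)(-0.20) − (0.55)(-0.35) = 0.2425
  C_21 = −[(-0.05)(0.85) − (-0.45)(-0.20)] = 0.1325
  C_22 = (1.00)(0.85) − (-0.45)(-0.35) = 0.6925
  C_23 = −[(1.00)(-0.20) − (-0.05)(-0.35)] = 0.2175
  C_31 = (-0.05)(-0.30) − (-0.45)(0.55) = 0.2625
  C_32 = −[(1.00)(-0.30) − (-0.45)(-0.25)] = 0.4125
  C_33 = (1.00)(0.55) − (-0.05)(-0.25) = 0.5375
det(I−A) = Σ_j (I−A)_1j·C_1j = (1.00)(0.4075) + (-0.05)(0.3175) + (-0.45)(0.2425) = 0.2825
adj(I−A) = Cᵀ =
  [ 0.4075   0.1325   0.2625]
  [ 0.3175   0.6925   0.4125]
  [ 0.2425   0.2175   0.5375]
(I − A)⁻¹ = adj(I−A) / det(I−A) ≈
  [   1.4425     0.4690     0.9292]
  [   1.1239     2.4513     1.4602]
  [   0.8584     0.7699     1.9027]
The output multiplier for sector j is the column-j sum of the Leontief inverse (I − A)⁻¹ = adj(I−A) / det(I−A).
Column S of adj(I−A): (0.2625, 0.4125, 0.5375); det(I−A) = 0.2825.
m_S = (0.2625 + 0.4125 + 0.5375) / 0.2825 = 1.2125 / 0.2825 ≈ 4.292.

m_S = 4.292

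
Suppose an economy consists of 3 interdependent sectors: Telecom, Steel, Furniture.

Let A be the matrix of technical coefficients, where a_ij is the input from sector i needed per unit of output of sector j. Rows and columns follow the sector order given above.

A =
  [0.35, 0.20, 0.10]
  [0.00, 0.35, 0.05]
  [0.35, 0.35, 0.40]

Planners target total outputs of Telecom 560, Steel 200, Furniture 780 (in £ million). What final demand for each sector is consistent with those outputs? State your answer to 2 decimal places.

d_T = 246.00, d_S = 91.00, d_F = 202.00

I − A =
  [   0.65    -0.20    -0.10]
  [   0.00     0.65    -0.05]
  [  -0.35    -0.35     0.60]
d = (I − A) x:
  d_T = (+0.65)·560 + (-0.20)·200 + (-0.10)·780 = 246.00
  d_S = (+0.00)·560 + (+0.65)·200 + (-0.05)·780 = 91.00
  d_F = (-0.35)·560 + (-0.35)·200 + (+0.60)·780 = 202.00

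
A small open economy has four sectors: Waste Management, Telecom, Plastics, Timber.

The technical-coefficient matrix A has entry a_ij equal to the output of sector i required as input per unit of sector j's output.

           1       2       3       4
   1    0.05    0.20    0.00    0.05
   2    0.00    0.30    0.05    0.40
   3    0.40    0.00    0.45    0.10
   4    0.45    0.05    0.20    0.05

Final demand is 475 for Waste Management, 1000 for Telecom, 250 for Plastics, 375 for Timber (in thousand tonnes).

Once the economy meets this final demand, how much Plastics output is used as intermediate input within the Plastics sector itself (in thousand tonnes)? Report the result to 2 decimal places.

I − A =
  [   0.95    -0.20     0.00    -0.05]
  [   0.00     0.70    -0.05    -0.40]
  [  -0.40     0.00     0.55    -0.10]
  [  -0.45    -0.05    -0.20     0.95]
Compute the cofactors C_ij = (−1)^(i+j)·(3×3 minor ij) of I−A; the adjugate is their transpose:
adj(I−A) = Cᵀ =
  [ 0.340500   0.101875   0.032625   0.064250]
  [ 0.152250   0.461000   0.120000   0.214750]
  [ 0.289500   0.090750   0.561000   0.112500]
  [ 0.230250   0.091625   0.139875   0.361750]
det(I−A) = Σ_j (I−A)_1j·C_1j = (0.95)(0.340500) + (-0.20)(0.152250) + (0.00)(0.289500) + (-0.05)(0.230250) = 0.2815125
(I − A)⁻¹ = adj(I−A) / det(I−A) ≈
  [   1.2095     0.3619     0.1159     0.2282]
  [   0.5408     1.6376     0.4263     0.7628]
  [   1.0284     0.3224     1.9928     0.3996]
  [   0.8179     0.3255     0.4969     1.2850]
First solve x = (I − A)⁻¹ d = adj(I−A)·d / det(I−A); in particular x_3 = (0.289500·475 + 0.090750·1000 + 0.561000·250 + 0.112500·375) / 0.2815125 = 410.70 / 0.2815125 ≈ 1458.9050.
Intermediate flow from 3 to 3: z_33 = a_33 · x_3 = 0.45 × 410.70 / 0.2815125 = 184.815 / 0.2815125 ≈ 656.51.

z_33 = 656.51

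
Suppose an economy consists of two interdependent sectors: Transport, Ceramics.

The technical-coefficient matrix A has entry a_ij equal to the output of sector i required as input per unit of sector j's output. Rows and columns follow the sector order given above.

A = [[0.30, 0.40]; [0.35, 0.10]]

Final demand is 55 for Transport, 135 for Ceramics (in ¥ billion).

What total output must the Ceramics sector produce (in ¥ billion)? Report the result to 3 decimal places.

x_2 = 232.143

I − A =
  [   0.70    -0.40]
  [  -0.35     0.90]
det(I−A) = (0.70)(0.90) − (-0.40)(-0.35) = 0.4900
adj(I−A) = [[0.90, 0.40], [0.35, 0.70]]
(I − A)⁻¹ = adj(I−A) / det(I−A) ≈
  [   1.8367     0.8163]
  [   0.7143     1.4286]
x = (I − A)⁻¹ d = adj(I−A)·d / det(I−A), with det(I−A) = 0.4900:
  x_1 = (0.90·55 + 0.40·135) / 0.4900 = 103.50 / 0.4900 ≈ 211.224
  x_2 = (0.35·55 + 0.70·135) / 0.4900 = 113.75 / 0.4900 ≈ 232.143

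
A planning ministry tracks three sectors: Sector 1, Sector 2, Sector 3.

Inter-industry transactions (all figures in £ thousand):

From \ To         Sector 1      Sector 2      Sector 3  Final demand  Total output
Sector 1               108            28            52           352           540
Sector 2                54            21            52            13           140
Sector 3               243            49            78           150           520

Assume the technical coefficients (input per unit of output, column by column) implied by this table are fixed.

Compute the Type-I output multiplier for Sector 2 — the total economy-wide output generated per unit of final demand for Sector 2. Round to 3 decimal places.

m_2 = 2.509

Technical coefficients a_ij = z_ij / X_j:
  a_11 = 108/540 = 0.20, a_21 = 54/540 = 0.10, a_31 = 243/540 = 0.45
  a_12 = 28/140 = 0.20, a_22 = 21/140 = 0.15, a_32 = 49/140 = 0.35
  a_13 = 52/520 = 0.10, a_23 = 52/520 = 0.10, a_33 = 78/520 = 0.15
I − A =
  [   0.80    -0.20    -0.10]
  [  -0.10     0.85    -0.10]
  [  -0.45    -0.35     0.85]
Cofactors of I−A, C_ij = (−1)^(i+j)·(minor ij) (rows/columns in the sector order above):
  C_11 = (0.85)(0.85) − (-0.10)(-0.35) = 0.6875
  C_12 = −[(-0.10)(0.85) − (-0.10)(-0.45)] = 0.1300
  C_13 = (-0.10)(-0.35) − (0.85)(-0.45) = 0.4175
  C_21 = −[(-0.20)(0.85) − (-0.10)(-0.35)] = 0.2050
  C_22 = (0.80)(0.85) − (-0.10)(-0.45) = 0.6350
  C_23 = −[(0.80)(-0.35) − (-0.20)(-0.45)] = 0.3700
  C_31 = (-0.20)(-0.10) − (-0.10)(0.85) = 0.1050
  C_32 = −[(0.80)(-0.10) − (-0.10)(-0.10)] = 0.0900
  C_33 = (0.80)(0.85) − (-0.20)(-0.10) = 0.6600
det(I−A) = Σ_j (I−A)_1j·C_1j = (0.80)(0.6875) + (-0.20)(0.1300) + (-0.10)(0.4175) = 0.48225
adj(I−A) = Cᵀ =
  [ 0.6875   0.2050   0.1050]
  [ 0.1300   0.6350   0.0900]
  [ 0.4175   0.3700   0.6600]
(I − A)⁻¹ = adj(I−A) / det(I−A) ≈
  [   1.4256     0.4251     0.2177]
  [   0.2696     1.3167     0.1866]
  [   0.8657     0.7672     1.3686]
The output multiplier for sector j is the column-j sum of the Leontief inverse (I − A)⁻¹ = adj(I−A) / det(I−A).
Column 2 of adj(I−A): (0.2050, 0.6350, 0.3700); det(I−A) = 0.48225.
m_2 = (0.2050 + 0.6350 + 0.3700) / 0.48225 = 1.21 / 0.48225 ≈ 2.509.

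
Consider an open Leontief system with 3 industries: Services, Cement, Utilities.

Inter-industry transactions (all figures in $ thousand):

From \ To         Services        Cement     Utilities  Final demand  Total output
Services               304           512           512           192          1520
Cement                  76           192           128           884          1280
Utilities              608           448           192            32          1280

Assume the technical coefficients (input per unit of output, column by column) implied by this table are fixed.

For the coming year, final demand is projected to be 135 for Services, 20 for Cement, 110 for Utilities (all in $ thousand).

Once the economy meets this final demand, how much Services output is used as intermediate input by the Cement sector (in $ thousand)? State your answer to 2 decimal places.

z_12 = 34.80

Technical coefficients a_ij = z_ij / X_j:
  a_11 = 304/1520 = 0.20, a_21 = 76/1520 = 0.05, a_31 = 608/1520 = 0.40
  a_12 = 512/1280 = 0.40, a_22 = 192/1280 = 0.15, a_32 = 448/1280 = 0.35
  a_13 = 512/1280 = 0.40, a_23 = 128/1280 = 0.10, a_33 = 192/1280 = 0.15
I − A =
  [   0.80    -0.40    -0.40]
  [  -0.05     0.85    -0.10]
  [  -0.40    -0.35     0.85]
Cofactors of I−A, C_ij = (−1)^(i+j)·(minor ij) (rows/columns in the sector order above):
  C_11 = (0.85)(0.85) − (-0.10)(-0.35) = 0.6875
  C_12 = −[(-0.05)(0.85) − (-0.10)(-0.40)] = 0.0825
  C_13 = (-0.05)(-0.35) − (0.85)(-0.40) = 0.3575
  C_21 = −[(-0.40)(0.85) − (-0.40)(-0.35)] = 0.4800
  C_22 = (0.80)(0.85) − (-0.40)(-0.40) = 0.5200
  C_23 = −[(0.80)(-0.35) − (-0.40)(-0.40)] = 0.4400
  C_31 = (-0.40)(-0.10) − (-0.40)(0.85) = 0.3800
  C_32 = −[(0.80)(-0.10) − (-0.40)(-0.05)] = 0.1000
  C_33 = (0.80)(0.85) − (-0.40)(-0.05) = 0.6600
det(I−A) = Σ_j (I−A)_1j·C_1j = (0.80)(0.6875) + (-0.40)(0.0825) + (-0.40)(0.3575) = 0.3740
adj(I−A) = Cᵀ =
  [ 0.6875   0.4800   0.3800]
  [ 0.0825   0.5200   0.1000]
  [ 0.3575   0.4400   0.6600]
(I − A)⁻¹ = adj(I−A) / det(I−A) ≈
  [   1.8382     1.2834     1.0160]
  [   0.2206     1.3904     0.2674]
  [   0.9559     1.1765     1.7647]
First solve x = (I − A)⁻¹ d = adj(I−A)·d / det(I−A); in particular x_2 = (0.0825·135 + 0.5200·20 + 0.1000·110) / 0.3740 = 32.5375 / 0.3740 ≈ 86.9987.
Intermediate flow from 1 to 2: z_12 = a_12 · x_2 = 0.40 × 32.5375 / 0.3740 = 13.015 / 0.3740 ≈ 34.80.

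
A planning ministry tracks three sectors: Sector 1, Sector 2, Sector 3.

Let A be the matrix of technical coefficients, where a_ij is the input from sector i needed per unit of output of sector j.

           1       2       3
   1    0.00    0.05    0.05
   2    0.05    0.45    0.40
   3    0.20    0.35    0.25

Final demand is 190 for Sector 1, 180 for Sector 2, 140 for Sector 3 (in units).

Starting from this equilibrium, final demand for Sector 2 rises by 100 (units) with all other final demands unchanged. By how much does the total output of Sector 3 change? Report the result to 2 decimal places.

I − A =
  [   1.00    -0.05    -0.05]
  [  -0.05     0.55    -0.40]
  [  -0.20    -0.35     0.75]
Cofactors of I−A, C_ij = (−1)^(i+j)·(minor ij) (rows/columns in the sector order above):
  C_11 = (0.55)(0.75) − (-0.40)(-0.35) = 0.2725
  C_12 = −[(-0.05)(0.75) − (-0.40)(-0.20)] = 0.1175
  C_13 = (-0.05)(-0.35) − (0.55)(-0.20) = 0.1275
  C_21 = −[(-0.05)(0.75) − (-0.05)(-0.35)] = 0.0550
  C_22 = (1.00)(0.75) − (-0.05)(-0.20) = 0.7400
  C_23 = −[(1.00)(-0.35) − (-0.05)(-0.20)] = 0.3600
  C_31 = (-0.05)(-0.40) − (-0.05)(0.55) = 0.0475
  C_32 = −[(1.00)(-0.40) − (-0.05)(-0.05)] = 0.4025
  C_33 = (1.00)(0.55) − (-0.05)(-0.05) = 0.5475
det(I−A) = Σ_j (I−A)_1j·C_1j = (1.00)(0.2725) + (-0.05)(0.1175) + (-0.05)(0.1275) = 0.26025
adj(I−A) = Cᵀ =
  [ 0.2725   0.0550   0.0475]
  [ 0.1175   0.7400   0.4025]
  [ 0.1275   0.3600   0.5475]
(I − A)⁻¹ = adj(I−A) / det(I−A) ≈
  [   1.0471     0.2113     0.1825]
  [   0.4515     2.8434     1.5466]
  [   0.4899     1.3833     2.1037]
Δx = (I − A)⁻¹ Δd with Δd having +100 in the Sector 2 component and 0 elsewhere.
So Δx_3 = L_32 · (+100), where L_32 = adj(I−A)_32 / det(I−A) = 0.3600 / 0.26025.
Δx_3 = 0.3600 × (+100) / 0.26025 = 36.00 / 0.26025 ≈ 138.33.

Δx_3 = 138.33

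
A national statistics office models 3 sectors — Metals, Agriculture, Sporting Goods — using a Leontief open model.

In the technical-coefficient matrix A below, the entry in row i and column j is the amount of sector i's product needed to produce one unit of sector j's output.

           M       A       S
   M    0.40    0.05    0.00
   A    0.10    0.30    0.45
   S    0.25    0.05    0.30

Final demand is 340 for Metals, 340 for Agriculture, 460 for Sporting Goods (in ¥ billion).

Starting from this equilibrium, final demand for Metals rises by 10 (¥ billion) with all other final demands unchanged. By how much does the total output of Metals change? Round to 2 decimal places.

I − A =
  [   0.60    -0.05     0.00]
  [  -0.10     0.70    -0.45]
  [  -0.25    -0.05     0.70]
Cofactors of I−A, C_ij = (−1)^(i+j)·(minor ij) (rows/columns in the sector order above):
  C_11 = (0.70)(0.70) − (-0.45)(-0.05) = 0.4675
  C_12 = −[(-0.10)(0.70) − (-0.45)(-0.25)] = 0.1825
  C_13 = (-0.10)(-0.05) − (0.70)(-0.25) = 0.1800
  C_21 = −[(-0.05)(0.70) − (0.00)(-0.05)] = 0.0350
  C_22 = (0.60)(0.70) − (0.00)(-0.25) = 0.4200
  C_23 = −[(0.60)(-0.05) − (-0.05)(-0.25)] = 0.0425
  C_31 = (-0.05)(-0.45) − (0.00)(0.70) = 0.0225
  C_32 = −[(0.60)(-0.45) − (0.00)(-0.10)] = 0.2700
  C_33 = (0.60)(0.70) − (-0.05)(-0.10) = 0.4150
det(I−A) = Σ_j (I−A)_1j·C_1j = (0.60)(0.4675) + (-0.05)(0.1825) + (0.00)(0.1800) = 0.271375
adj(I−A) = Cᵀ =
  [ 0.4675   0.0350   0.0225]
  [ 0.1825   0.4200   0.2700]
  [ 0.1800   0.0425   0.4150]
(I − A)⁻¹ = adj(I−A) / det(I−A) ≈
  [   1.7227     0.1290     0.0829]
  [   0.6725     1.5477     0.9949]
  [   0.6633     0.1566     1.5292]
Δx = (I − A)⁻¹ Δd with Δd having +10 in the Metals component and 0 elsewhere.
So Δx_M = L_MM · (+10), where L_MM = adj(I−A)_MM / det(I−A) = 0.4675 / 0.271375.
Δx_M = 0.4675 × (+10) / 0.271375 = 4.675 / 0.271375 ≈ 17.23.

Δx_M = 17.23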